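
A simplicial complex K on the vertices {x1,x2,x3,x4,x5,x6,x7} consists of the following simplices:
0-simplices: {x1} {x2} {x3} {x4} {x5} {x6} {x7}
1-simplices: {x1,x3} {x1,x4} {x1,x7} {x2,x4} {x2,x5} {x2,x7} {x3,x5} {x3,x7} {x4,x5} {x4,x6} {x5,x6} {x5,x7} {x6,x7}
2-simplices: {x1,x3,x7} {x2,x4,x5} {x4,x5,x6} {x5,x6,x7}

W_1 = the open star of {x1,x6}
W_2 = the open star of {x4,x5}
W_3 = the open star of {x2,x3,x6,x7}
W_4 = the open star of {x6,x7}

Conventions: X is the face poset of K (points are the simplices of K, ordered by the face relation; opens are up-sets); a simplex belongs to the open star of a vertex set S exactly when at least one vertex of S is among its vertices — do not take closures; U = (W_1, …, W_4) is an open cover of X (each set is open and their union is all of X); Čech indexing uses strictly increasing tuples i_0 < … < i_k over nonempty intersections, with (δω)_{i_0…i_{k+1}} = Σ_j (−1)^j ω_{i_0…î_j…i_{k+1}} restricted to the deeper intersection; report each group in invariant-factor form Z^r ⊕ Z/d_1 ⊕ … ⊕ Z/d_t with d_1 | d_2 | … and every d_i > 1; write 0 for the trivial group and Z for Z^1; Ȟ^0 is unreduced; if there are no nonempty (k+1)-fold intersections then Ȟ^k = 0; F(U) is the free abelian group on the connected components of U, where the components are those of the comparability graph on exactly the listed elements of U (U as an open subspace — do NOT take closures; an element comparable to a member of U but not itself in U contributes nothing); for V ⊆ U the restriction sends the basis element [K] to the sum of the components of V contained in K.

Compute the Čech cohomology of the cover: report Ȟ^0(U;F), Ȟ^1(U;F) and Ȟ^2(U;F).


Ȟ^0 ≅ Z, Ȟ^1 ≅ Z^3 and Ȟ^2 ≅ 0

nerve of the cover:
  W1={{x1},{x6},{x1,x3},{x1,x4},{x1,x7},{x4,x6},{x5,x6},{x6,x7},{x1,x3,x7},{x4,x5,x6},{x5,x6,x7}} W2={{x4},{x5},{x1,x4},{x2,x4},{x2,x5},{x3,x5},{x4,x5},{x4,x6},{x5,x6},{x5,x7},{x2,x4,x5},{x4,x5,x6},{x5,x6,x7}} W3={{x2},{x3},{x6},{x7},{x1,x3},{x1,x7},{x2,x4},{x2,x5},{x2,x7},{x3,x5},{x3,x7},{x4,x6},{x5,x6},{x5,x7},{x6,x7},{x1,x3,x7},{x2,x4,x5},{x4,x5,x6},{x5,x6,x7}} W4={{x6},{x7},{x1,x7},{x2,x7},{x3,x7},{x4,x6},{x5,x6},{x5,x7},{x6,x7},{x1,x3,x7},{x4,x5,x6},{x5,x6,x7}}
  W12={{x1,x4},{x4,x6},{x5,x6},{x4,x5,x6},{x5,x6,x7}} W13={{x6},{x1,x3},{x1,x7},{x4,x6},{x5,x6},{x6,x7},{x1,x3,x7},{x4,x5,x6},{x5,x6,x7}} W14={{x6},{x1,x7},{x4,x6},{x5,x6},{x6,x7},{x1,x3,x7},{x4,x5,x6},{x5,x6,x7}} W23={{x2,x4},{x2,x5},{x3,x5},{x4,x6},{x5,x6},{x5,x7},{x2,x4,x5},{x4,x5,x6},{x5,x6,x7}} W24={{x4,x6},{x5,x6},{x5,x7},{x4,x5,x6},{x5,x6,x7}} W34={{x6},{x7},{x1,x7},{x2,x7},{x3,x7},{x4,x6},{x5,x6},{x5,x7},{x6,x7},{x1,x3,x7},{x4,x5,x6},{x5,x6,x7}}
  W123={{x4,x6},{x5,x6},{x4,x5,x6},{x5,x6,x7}} W124={{x4,x6},{x5,x6},{x4,x5,x6},{x5,x6,x7}} W134={{x6},{x1,x7},{x4,x6},{x5,x6},{x6,x7},{x1,x3,x7},{x4,x5,x6},{x5,x6,x7}} W234={{x4,x6},{x5,x6},{x5,x7},{x4,x5,x6},{x5,x6,x7}}
  W1234={{x4,x6},{x5,x6},{x4,x5,x6},{x5,x6,x7}}
components per intersection:
  W1: {{x1},{x1,x3},{x1,x4},{x1,x7},{x1,x3,x7}} {{x6},{x4,x6},{x5,x6},{x6,x7},{x4,x5,x6},{x5,x6,x7}}
  W2: {{x4},{x5},{x1,x4},{x2,x4},{x2,x5},{x3,x5},{x4,x5},{x4,x6},{x5,x6},{x5,x7},{x2,x4,x5},{x4,x5,x6},{x5,x6,x7}}
  W3: {{x2},{x3},{x6},{x7},{x1,x3},{x1,x7},{x2,x4},{x2,x5},{x2,x7},{x3,x5},{x3,x7},{x4,x6},{x5,x6},{x5,x7},{x6,x7},{x1,x3,x7},{x2,x4,x5},{x4,x5,x6},{x5,x6,x7}}
  W4: {{x6},{x7},{x1,x7},{x2,x7},{x3,x7},{x4,x6},{x5,x6},{x5,x7},{x6,x7},{x1,x3,x7},{x4,x5,x6},{x5,x6,x7}}
  W12: {{x1,x4}} {{x4,x6},{x5,x6},{x4,x5,x6},{x5,x6,x7}}
  W13: {{x6},{x4,x6},{x5,x6},{x6,x7},{x4,x5,x6},{x5,x6,x7}} {{x1,x3},{x1,x7},{x1,x3,x7}}
  W14: {{x6},{x4,x6},{x5,x6},{x6,x7},{x4,x5,x6},{x5,x6,x7}} {{x1,x7},{x1,x3,x7}}
  W23: {{x2,x4},{x2,x5},{x2,x4,x5}} {{x3,x5}} {{x4,x6},{x5,x6},{x5,x7},{x4,x5,x6},{x5,x6,x7}}
  W24: {{x4,x6},{x5,x6},{x5,x7},{x4,x5,x6},{x5,x6,x7}}
  W34: {{x6},{x7},{x1,x7},{x2,x7},{x3,x7},{x4,x6},{x5,x6},{x5,x7},{x6,x7},{x1,x3,x7},{x4,x5,x6},{x5,x6,x7}}
  W123: {{x4,x6},{x5,x6},{x4,x5,x6},{x5,x6,x7}}
  W124: {{x4,x6},{x5,x6},{x4,x5,x6},{x5,x6,x7}}
  W134: {{x6},{x4,x6},{x5,x6},{x6,x7},{x4,x5,x6},{x5,x6,x7}} {{x1,x7},{x1,x3,x7}}
  W234: {{x4,x6},{x5,x6},{x5,x7},{x4,x5,x6},{x5,x6,x7}}
  W1234: {{x4,x6},{x5,x6},{x4,x5,x6},{x5,x6,x7}}
C dims 5,11,5,1; δ0: rk 4, SNF 1^4; δ1: rk 4, SNF 1^4; δ2: rk 1, SNF 1^1
Ȟ^0 = (5 − 4) − 0 = 1, so Ȟ^0 ≅ Z
Ȟ^1 = (11 − 4) − 4 = 3, so Ȟ^1 ≅ Z^3
Ȟ^2 = (5 − 1) − 4 = 0, so Ȟ^2 ≅ 0


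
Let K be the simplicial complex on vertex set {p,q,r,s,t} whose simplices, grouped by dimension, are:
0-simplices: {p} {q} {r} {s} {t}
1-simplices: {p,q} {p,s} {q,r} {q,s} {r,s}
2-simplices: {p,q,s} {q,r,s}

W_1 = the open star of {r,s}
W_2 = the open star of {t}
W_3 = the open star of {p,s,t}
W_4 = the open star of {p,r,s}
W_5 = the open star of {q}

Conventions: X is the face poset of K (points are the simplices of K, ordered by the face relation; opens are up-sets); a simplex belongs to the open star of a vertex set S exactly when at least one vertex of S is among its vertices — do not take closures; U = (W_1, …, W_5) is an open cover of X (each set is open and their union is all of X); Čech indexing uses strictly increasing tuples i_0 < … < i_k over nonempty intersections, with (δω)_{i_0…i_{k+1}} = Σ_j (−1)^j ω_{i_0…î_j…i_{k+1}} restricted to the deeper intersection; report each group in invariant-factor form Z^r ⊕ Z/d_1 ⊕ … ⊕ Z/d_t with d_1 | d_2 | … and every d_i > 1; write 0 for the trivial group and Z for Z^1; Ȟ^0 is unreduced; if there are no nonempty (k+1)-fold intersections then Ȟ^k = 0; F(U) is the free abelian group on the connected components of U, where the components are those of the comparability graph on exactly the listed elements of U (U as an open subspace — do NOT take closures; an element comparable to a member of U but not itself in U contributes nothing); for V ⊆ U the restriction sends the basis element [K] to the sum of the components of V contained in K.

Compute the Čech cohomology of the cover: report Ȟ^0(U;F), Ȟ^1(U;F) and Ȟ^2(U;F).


cover nerve:
  W1={{r},{s},{p,s},{q,r},{q,s},{r,s},{p,q,s},{q,r,s}} W2={{t}} W3={{p},{s},{t},{p,q},{p,s},{q,s},{r,s},{p,q,s},{q,r,s}} W4={{p},{r},{s},{p,q},{p,s},{q,r},{q,s},{r,s},{p,q,s},{q,r,s}} W5={{q},{p,q},{q,r},{q,s},{p,q,s},{q,r,s}}
  W13={{s},{p,s},{q,s},{r,s},{p,q,s},{q,r,s}} W14={{r},{s},{p,s},{q,r},{q,s},{r,s},{p,q,s},{q,r,s}} W15={{q,r},{q,s},{p,q,s},{q,r,s}} W23={{t}} W34={{p},{s},{p,q},{p,s},{q,s},{r,s},{p,q,s},{q,r,s}} W35={{p,q},{q,s},{p,q,s},{q,r,s}} W45={{p,q},{q,r},{q,s},{p,q,s},{q,r,s}}
  W134={{s},{p,s},{q,s},{r,s},{p,q,s},{q,r,s}} W135={{q,s},{p,q,s},{q,r,s}} W145={{q,r},{q,s},{p,q,s},{q,r,s}} W345={{p,q},{q,s},{p,q,s},{q,r,s}}
  W1345={{q,s},{p,q,s},{q,r,s}}
components per intersection:
  W1: {{r},{s},{p,s},{q,r},{q,s},{r,s},{p,q,s},{q,r,s}}
  W2: {{t}}
  W3: {{p},{s},{p,q},{p,s},{q,s},{r,s},{p,q,s},{q,r,s}} {{t}}
  W4: {{p},{r},{s},{p,q},{p,s},{q,r},{q,s},{r,s},{p,q,s},{q,r,s}}
  W5: {{q},{p,q},{q,r},{q,s},{p,q,s},{q,r,s}}
  W13: {{s},{p,s},{q,s},{r,s},{p,q,s},{q,r,s}}
  W14: {{r},{s},{p,s},{q,r},{q,s},{r,s},{p,q,s},{q,r,s}}
  W15: {{q,r},{q,s},{p,q,s},{q,r,s}}
  W23: {{t}}
  W34: {{p},{s},{p,q},{p,s},{q,s},{r,s},{p,q,s},{q,r,s}}
  W35: {{p,q},{q,s},{p,q,s},{q,r,s}}
  W45: {{p,q},{q,r},{q,s},{p,q,s},{q,r,s}}
  W134: {{s},{p,s},{q,s},{r,s},{p,q,s},{q,r,s}}
  W135: {{q,s},{p,q,s},{q,r,s}}
  W145: {{q,r},{q,s},{p,q,s},{q,r,s}}
  W345: {{p,q},{q,s},{p,q,s},{q,r,s}}
  W1345: {{q,s},{p,q,s},{q,r,s}}
C dims 6,7,4,1; δ0: rk 4, SNF 1^4; δ1: rk 3, SNF 1^3; δ2: rk 1, SNF 1^1
Ȟ^0: (6−4)−0=2 ⇒ Z^2
Ȟ^1: (7−3)−4=0 ⇒ 0
Ȟ^2: (4−1)−3=0 ⇒ 0

Ȟ^0(U;F) ≅ Z^2, Ȟ^1(U;F) ≅ 0, Ȟ^2(U;F) ≅ 0


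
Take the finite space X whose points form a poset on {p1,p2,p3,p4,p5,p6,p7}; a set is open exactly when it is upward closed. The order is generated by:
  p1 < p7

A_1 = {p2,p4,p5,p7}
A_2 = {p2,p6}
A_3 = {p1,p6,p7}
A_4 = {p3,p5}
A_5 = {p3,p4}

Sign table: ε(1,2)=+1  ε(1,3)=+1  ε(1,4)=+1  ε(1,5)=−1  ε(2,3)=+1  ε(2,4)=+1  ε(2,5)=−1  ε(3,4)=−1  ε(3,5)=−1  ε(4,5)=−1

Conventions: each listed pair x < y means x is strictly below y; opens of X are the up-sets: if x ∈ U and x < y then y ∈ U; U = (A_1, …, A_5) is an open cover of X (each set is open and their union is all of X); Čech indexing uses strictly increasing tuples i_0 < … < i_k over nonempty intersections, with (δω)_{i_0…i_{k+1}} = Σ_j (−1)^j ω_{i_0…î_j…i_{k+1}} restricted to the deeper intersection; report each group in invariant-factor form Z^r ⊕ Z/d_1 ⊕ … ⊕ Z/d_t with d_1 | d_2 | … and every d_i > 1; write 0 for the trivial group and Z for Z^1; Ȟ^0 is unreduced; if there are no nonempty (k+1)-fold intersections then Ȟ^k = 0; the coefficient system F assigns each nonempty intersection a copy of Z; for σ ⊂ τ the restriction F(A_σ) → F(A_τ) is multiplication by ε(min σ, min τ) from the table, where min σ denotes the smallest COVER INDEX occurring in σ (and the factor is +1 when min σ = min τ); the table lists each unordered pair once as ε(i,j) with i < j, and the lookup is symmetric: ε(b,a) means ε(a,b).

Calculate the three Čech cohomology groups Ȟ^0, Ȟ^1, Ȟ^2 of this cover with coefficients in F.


nonempty intersections:
  A12={p2} A13={p7} A14={p5} A15={p4} A23={p6} A45={p3}
C dims 5,6; δ0: rk 4, SNF 1^4
Ȟ^0: (5−4)−0=1 ⇒ Z
Ȟ^1: (6−0)−4=2 ⇒ Z^2
Ȟ^2: (0−0)−0=0 ⇒ 0

Ȟ^0 = Z, Ȟ^1 = Z^2, Ȟ^2 = 0


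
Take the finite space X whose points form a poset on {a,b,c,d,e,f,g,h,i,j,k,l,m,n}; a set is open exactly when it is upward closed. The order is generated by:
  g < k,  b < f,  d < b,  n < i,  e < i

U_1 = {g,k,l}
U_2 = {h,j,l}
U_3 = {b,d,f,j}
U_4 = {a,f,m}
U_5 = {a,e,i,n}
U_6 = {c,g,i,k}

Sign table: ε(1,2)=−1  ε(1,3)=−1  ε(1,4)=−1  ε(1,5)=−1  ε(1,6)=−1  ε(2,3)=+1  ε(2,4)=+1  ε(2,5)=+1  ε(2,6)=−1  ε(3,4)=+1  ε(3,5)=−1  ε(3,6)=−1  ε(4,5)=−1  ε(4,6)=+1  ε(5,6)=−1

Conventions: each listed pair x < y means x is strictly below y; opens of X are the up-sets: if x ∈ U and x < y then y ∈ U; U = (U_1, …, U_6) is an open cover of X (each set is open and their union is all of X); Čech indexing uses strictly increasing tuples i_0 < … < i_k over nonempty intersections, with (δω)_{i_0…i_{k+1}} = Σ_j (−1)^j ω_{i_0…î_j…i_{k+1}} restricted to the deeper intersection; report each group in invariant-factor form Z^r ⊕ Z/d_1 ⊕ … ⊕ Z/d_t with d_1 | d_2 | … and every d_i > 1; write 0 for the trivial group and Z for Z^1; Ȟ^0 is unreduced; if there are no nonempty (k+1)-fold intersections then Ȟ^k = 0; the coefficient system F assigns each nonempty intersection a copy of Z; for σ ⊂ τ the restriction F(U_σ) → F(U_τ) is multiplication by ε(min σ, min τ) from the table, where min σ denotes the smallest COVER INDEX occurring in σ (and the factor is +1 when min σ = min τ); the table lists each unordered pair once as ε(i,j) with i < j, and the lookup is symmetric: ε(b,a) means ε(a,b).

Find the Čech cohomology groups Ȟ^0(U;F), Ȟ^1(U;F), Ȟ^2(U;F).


Ȟ^0 ≅ Z, Ȟ^1 ≅ Z and Ȟ^2 ≅ 0

intersection data:
  U12={l} U16={g,k} U23={j} U34={f} U45={a} U56={i}
C dims 6,6; δ0: rk 5, SNF 1^5
Ȟ^0 = (6 − 5) − 0 = 1, so Ȟ^0 ≅ Z
Ȟ^1 = (6 − 0) − 5 = 1, so Ȟ^1 ≅ Z
Ȟ^2 = (0 − 0) − 0 = 0, so Ȟ^2 ≅ 0


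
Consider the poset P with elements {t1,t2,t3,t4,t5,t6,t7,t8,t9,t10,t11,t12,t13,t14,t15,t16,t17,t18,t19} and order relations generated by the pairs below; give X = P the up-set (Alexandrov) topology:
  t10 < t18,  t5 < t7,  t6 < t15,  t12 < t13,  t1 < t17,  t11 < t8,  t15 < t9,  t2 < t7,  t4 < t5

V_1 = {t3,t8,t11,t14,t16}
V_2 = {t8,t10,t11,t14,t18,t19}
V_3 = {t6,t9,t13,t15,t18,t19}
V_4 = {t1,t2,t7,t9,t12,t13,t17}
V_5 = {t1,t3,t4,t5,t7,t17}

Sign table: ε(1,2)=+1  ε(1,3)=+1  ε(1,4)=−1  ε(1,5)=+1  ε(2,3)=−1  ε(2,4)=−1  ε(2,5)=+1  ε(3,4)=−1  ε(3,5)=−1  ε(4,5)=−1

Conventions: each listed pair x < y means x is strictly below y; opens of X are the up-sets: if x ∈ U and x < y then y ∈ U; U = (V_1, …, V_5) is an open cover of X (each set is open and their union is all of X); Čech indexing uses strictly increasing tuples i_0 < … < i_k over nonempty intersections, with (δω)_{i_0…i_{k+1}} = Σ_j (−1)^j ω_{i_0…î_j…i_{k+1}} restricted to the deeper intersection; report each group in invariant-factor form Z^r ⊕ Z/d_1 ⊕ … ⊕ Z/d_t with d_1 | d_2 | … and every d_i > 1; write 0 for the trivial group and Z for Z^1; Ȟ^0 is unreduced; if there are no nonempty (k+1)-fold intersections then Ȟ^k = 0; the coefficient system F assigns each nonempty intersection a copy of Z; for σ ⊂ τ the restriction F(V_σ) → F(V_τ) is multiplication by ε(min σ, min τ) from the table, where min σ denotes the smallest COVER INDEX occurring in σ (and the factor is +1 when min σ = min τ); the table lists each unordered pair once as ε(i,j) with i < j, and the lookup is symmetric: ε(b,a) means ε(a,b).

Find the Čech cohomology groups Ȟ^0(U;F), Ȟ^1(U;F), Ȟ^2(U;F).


nerve simplices:
  V12={t8,t11,t14} V15={t3} V23={t18,t19} V34={t9,t13} V45={t1,t7,t17}
C dims 5,5; δ0: rk 5, SNF 1^4·2
degree 0: 5−5−0 = 0 → Ȟ^0 ≅ 0
degree 1: 5−0−5 = 0 plus torsion [2] → Ȟ^1 ≅ Z/2
degree 2: 0−0−0 = 0 → Ȟ^2 ≅ 0

Ȟ^0(U;F) ≅ 0, Ȟ^1(U;F) ≅ Z/2 and Ȟ^2(U;F) ≅ 0


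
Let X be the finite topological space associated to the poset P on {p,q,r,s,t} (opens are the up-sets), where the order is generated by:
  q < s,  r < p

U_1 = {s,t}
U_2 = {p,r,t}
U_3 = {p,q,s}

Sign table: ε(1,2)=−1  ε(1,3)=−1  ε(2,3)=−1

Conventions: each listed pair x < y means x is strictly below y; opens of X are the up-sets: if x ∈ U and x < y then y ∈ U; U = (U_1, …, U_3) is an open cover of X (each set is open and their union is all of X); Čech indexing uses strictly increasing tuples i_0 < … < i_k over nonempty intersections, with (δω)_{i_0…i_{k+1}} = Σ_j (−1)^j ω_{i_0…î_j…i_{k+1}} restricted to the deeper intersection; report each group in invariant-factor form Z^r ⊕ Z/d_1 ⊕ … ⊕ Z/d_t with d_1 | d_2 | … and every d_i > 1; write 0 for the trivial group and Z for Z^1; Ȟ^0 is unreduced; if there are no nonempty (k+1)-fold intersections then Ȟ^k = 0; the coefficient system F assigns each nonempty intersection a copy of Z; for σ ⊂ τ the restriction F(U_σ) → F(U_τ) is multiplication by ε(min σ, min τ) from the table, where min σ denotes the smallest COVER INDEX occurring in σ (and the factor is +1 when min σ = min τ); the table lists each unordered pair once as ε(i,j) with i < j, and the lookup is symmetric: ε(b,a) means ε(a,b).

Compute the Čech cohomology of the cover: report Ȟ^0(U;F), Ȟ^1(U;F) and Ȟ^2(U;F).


Ȟ^0 ≅ 0; Ȟ^1 ≅ Z/2; Ȟ^2 ≅ 0

nonempty overlaps:
  U12={t} U13={s} U23={p}
C dims 3,3; δ0: rk 3, SNF 1^2·2
degree 0: 3−3−0 = 0 → Ȟ^0 ≅ 0
degree 1: 3−0−3 = 0 plus torsion [2] → Ȟ^1 ≅ Z/2
degree 2: 0−0−0 = 0 → Ȟ^2 ≅ 0


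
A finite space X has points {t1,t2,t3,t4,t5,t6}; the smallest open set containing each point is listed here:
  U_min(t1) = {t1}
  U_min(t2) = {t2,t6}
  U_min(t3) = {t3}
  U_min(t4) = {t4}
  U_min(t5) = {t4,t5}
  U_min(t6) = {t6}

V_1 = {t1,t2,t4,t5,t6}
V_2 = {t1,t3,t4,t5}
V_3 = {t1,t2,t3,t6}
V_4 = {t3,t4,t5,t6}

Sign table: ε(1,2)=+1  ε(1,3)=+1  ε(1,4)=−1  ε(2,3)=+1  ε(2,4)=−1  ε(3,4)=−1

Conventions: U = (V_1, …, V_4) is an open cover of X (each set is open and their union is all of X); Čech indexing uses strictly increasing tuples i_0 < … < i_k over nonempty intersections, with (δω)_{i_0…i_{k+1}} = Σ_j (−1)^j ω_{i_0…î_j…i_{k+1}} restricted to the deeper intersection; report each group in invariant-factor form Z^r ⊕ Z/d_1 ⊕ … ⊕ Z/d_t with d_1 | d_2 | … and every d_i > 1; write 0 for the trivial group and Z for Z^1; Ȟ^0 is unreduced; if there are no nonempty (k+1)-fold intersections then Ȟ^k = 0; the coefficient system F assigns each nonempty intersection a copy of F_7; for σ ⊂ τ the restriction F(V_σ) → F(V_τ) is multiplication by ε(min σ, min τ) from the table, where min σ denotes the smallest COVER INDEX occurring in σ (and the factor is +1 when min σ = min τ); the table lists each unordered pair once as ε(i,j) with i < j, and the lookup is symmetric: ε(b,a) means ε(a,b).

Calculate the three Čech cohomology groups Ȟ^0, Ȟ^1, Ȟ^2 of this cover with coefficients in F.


Ȟ^0 = Z/7, Ȟ^1 = 0 and Ȟ^2 = Z/7

intersection data:
  V12={t1,t4,t5} V13={t1,t2,t6} V14={t4,t5,t6} V23={t1,t3} V24={t3,t4,t5} V34={t3,t6}
  V123={t1} V124={t4,t5} V134={t6} V234={t3}
C dims 4,6,4; δ0: rk_F7 3; δ1: rk_F7 3
Ȟ^0 = (4 − 3) − 0 = 1, so Ȟ^0 ≅ Z/7
Ȟ^1 = (6 − 3) − 3 = 0, so Ȟ^1 ≅ 0
Ȟ^2 = (4 − 0) − 3 = 1, so Ȟ^2 ≅ Z/7


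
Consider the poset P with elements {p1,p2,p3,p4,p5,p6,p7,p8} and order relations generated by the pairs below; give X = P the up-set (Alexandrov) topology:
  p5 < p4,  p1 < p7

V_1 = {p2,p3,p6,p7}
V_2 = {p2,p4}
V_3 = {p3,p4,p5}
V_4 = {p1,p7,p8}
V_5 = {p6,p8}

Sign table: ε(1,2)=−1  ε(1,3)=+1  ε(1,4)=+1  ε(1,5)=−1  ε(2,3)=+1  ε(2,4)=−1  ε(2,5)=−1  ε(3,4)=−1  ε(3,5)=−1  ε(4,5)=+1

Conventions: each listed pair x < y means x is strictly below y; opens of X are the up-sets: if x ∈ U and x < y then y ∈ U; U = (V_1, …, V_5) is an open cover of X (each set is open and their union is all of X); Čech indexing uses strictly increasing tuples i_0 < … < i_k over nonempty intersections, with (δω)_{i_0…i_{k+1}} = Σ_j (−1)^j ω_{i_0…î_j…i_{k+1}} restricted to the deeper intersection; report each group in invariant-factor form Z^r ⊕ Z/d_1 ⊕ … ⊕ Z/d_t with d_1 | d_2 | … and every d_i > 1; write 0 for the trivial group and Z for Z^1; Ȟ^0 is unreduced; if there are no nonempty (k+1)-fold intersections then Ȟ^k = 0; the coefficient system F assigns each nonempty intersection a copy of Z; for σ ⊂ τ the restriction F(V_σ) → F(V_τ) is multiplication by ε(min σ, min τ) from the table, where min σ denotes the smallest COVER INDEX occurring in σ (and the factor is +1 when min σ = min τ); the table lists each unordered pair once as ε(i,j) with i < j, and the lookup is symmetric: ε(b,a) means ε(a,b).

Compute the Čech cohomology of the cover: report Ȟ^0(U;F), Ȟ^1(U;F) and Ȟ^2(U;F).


Ȟ^0 = 0,  Ȟ^1 = Z ⊕ Z/2,  Ȟ^2 = 0

nonempty intersections:
  V12={p2} V13={p3} V14={p7} V15={p6} V23={p4} V45={p8}
C dims 5,6; δ0: rk 5, SNF 1^4·2
Ȟ^0: (5−5)−0=0 ⇒ 0
Ȟ^1: (6−0)−5=1 plus torsion [2] ⇒ Z ⊕ Z/2
Ȟ^2: (0−0)−0=0 ⇒ 0


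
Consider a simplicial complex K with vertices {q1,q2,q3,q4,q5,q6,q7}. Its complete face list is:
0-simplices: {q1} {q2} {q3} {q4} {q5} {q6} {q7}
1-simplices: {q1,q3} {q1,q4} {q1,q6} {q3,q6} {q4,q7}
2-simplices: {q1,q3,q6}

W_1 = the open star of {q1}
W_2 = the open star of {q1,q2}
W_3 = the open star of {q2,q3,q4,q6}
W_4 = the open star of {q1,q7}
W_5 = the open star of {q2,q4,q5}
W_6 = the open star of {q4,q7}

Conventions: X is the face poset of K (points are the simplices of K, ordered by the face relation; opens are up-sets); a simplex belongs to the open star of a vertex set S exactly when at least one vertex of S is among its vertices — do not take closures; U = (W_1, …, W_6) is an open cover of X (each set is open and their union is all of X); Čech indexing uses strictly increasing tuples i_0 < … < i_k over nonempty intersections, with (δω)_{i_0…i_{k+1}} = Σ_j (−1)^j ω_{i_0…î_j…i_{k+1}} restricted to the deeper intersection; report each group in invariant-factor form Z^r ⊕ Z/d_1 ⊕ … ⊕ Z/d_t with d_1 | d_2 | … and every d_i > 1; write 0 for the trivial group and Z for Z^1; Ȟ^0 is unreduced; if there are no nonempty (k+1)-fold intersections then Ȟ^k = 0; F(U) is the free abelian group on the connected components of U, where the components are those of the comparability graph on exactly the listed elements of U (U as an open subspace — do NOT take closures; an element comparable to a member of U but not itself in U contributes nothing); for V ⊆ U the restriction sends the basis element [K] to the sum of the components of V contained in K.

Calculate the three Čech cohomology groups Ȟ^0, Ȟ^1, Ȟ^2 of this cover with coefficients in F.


nerve of the cover:
  W1={{q1},{q1,q3},{q1,q4},{q1,q6},{q1,q3,q6}} W2={{q1},{q2},{q1,q3},{q1,q4},{q1,q6},{q1,q3,q6}} W3={{q2},{q3},{q4},{q6},{q1,q3},{q1,q4},{q1,q6},{q3,q6},{q4,q7},{q1,q3,q6}} W4={{q1},{q7},{q1,q3},{q1,q4},{q1,q6},{q4,q7},{q1,q3,q6}} W5={{q2},{q4},{q5},{q1,q4},{q4,q7}} W6={{q4},{q7},{q1,q4},{q4,q7}}
  W12={{q1},{q1,q3},{q1,q4},{q1,q6},{q1,q3,q6}} W13={{q1,q3},{q1,q4},{q1,q6},{q1,q3,q6}} W14={{q1},{q1,q3},{q1,q4},{q1,q6},{q1,q3,q6}} W15={{q1,q4}} W16={{q1,q4}} W23={{q2},{q1,q3},{q1,q4},{q1,q6},{q1,q3,q6}} W24={{q1},{q1,q3},{q1,q4},{q1,q6},{q1,q3,q6}} W25={{q2},{q1,q4}} W26={{q1,q4}} W34={{q1,q3},{q1,q4},{q1,q6},{q4,q7},{q1,q3,q6}} W35={{q2},{q4},{q1,q4},{q4,q7}} W36={{q4},{q1,q4},{q4,q7}} W45={{q1,q4},{q4,q7}} W46={{q7},{q1,q4},{q4,q7}} W56={{q4},{q1,q4},{q4,q7}}
  W123={{q1,q3},{q1,q4},{q1,q6},{q1,q3,q6}} W124={{q1},{q1,q3},{q1,q4},{q1,q6},{q1,q3,q6}} W125={{q1,q4}} W126={{q1,q4}} W134={{q1,q3},{q1,q4},{q1,q6},{q1,q3,q6}} W135={{q1,q4}} W136={{q1,q4}} W145={{q1,q4}} W146={{q1,q4}} W156={{q1,q4}} W234={{q1,q3},{q1,q4},{q1,q6},{q1,q3,q6}} W235={{q2},{q1,q4}} W236={{q1,q4}} W245={{q1,q4}} W246={{q1,q4}} W256={{q1,q4}} W345={{q1,q4},{q4,q7}} W346={{q1,q4},{q4,q7}} W356={{q4},{q1,q4},{q4,q7}} W456={{q1,q4},{q4,q7}}
  W1234={{q1,q3},{q1,q4},{q1,q6},{q1,q3,q6}} W1235={{q1,q4}} W1236={{q1,q4}} W1245={{q1,q4}} W1246={{q1,q4}} W1256={{q1,q4}} W1345={{q1,q4}} W1346={{q1,q4}} W1356={{q1,q4}} W1456={{q1,q4}} W2345={{q1,q4}} W2346={{q1,q4}} W2356={{q1,q4}} W2456={{q1,q4}} W3456={{q1,q4},{q4,q7}}
  W12345={{q1,q4}} W12346={{q1,q4}} W12356={{q1,q4}} W12456={{q1,q4}} W13456={{q1,q4}} W23456={{q1,q4}}
  W123456={{q1,q4}}
components per intersection:
  W1: {{q1},{q1,q3},{q1,q4},{q1,q6},{q1,q3,q6}}
  W2: {{q1},{q1,q3},{q1,q4},{q1,q6},{q1,q3,q6}} {{q2}}
  W3: {{q2}} {{q3},{q6},{q1,q3},{q1,q6},{q3,q6},{q1,q3,q6}} {{q4},{q1,q4},{q4,q7}}
  W4: {{q1},{q1,q3},{q1,q4},{q1,q6},{q1,q3,q6}} {{q7},{q4,q7}}
  W5: {{q2}} {{q4},{q1,q4},{q4,q7}} {{q5}}
  W6: {{q4},{q7},{q1,q4},{q4,q7}}
  W12: {{q1},{q1,q3},{q1,q4},{q1,q6},{q1,q3,q6}}
  W13: {{q1,q3},{q1,q6},{q1,q3,q6}} {{q1,q4}}
  W14: {{q1},{q1,q3},{q1,q4},{q1,q6},{q1,q3,q6}}
  W15: {{q1,q4}}
  W16: {{q1,q4}}
  W23: {{q2}} {{q1,q3},{q1,q6},{q1,q3,q6}} {{q1,q4}}
  W24: {{q1},{q1,q3},{q1,q4},{q1,q6},{q1,q3,q6}}
  W25: {{q2}} {{q1,q4}}
  W26: {{q1,q4}}
  W34: {{q1,q3},{q1,q6},{q1,q3,q6}} {{q1,q4}} {{q4,q7}}
  W35: {{q2}} {{q4},{q1,q4},{q4,q7}}
  W36: {{q4},{q1,q4},{q4,q7}}
  W45: {{q1,q4}} {{q4,q7}}
  W46: {{q7},{q4,q7}} {{q1,q4}}
  W56: {{q4},{q1,q4},{q4,q7}}
  W123: {{q1,q3},{q1,q6},{q1,q3,q6}} {{q1,q4}}
  W124: {{q1},{q1,q3},{q1,q4},{q1,q6},{q1,q3,q6}}
  W125: {{q1,q4}}
  W126: {{q1,q4}}
  W134: {{q1,q3},{q1,q6},{q1,q3,q6}} {{q1,q4}}
  W135: {{q1,q4}}
  W136: {{q1,q4}}
  W145: {{q1,q4}}
  W146: {{q1,q4}}
  W156: {{q1,q4}}
  W234: {{q1,q3},{q1,q6},{q1,q3,q6}} {{q1,q4}}
  W235: {{q2}} {{q1,q4}}
  W236: {{q1,q4}}
  W245: {{q1,q4}}
  W246: {{q1,q4}}
  W256: {{q1,q4}}
  W345: {{q1,q4}} {{q4,q7}}
  W346: {{q1,q4}} {{q4,q7}}
  W356: {{q4},{q1,q4},{q4,q7}}
  W456: {{q1,q4}} {{q4,q7}}
  W1234: {{q1,q3},{q1,q6},{q1,q3,q6}} {{q1,q4}}
  W1235: {{q1,q4}}
  W1236: {{q1,q4}}
  W1245: {{q1,q4}}
  W1246: {{q1,q4}}
  W1256: {{q1,q4}}
  W1345: {{q1,q4}}
  W1346: {{q1,q4}}
  W1356: {{q1,q4}}
  W1456: {{q1,q4}}
  W2345: {{q1,q4}}
  W2346: {{q1,q4}}
  W2356: {{q1,q4}}
  W2456: {{q1,q4}}
  W3456: {{q1,q4}} {{q4,q7}}
  W12345: {{q1,q4}}
  W12346: {{q1,q4}}
  W12356: {{q1,q4}}
  W12456: {{q1,q4}}
  W13456: {{q1,q4}}
  W23456: {{q1,q4}}
  W123456: {{q1,q4}}
C dims 12,24,27,17; δ0: rk 9, SNF 1^9; δ1: rk 15, SNF 1^15; δ2: rk 12, SNF 1^12
Ȟ^0 = (12 − 9) − 0 = 3, so Ȟ^0 ≅ Z^3
Ȟ^1 = (24 − 15) − 9 = 0, so Ȟ^1 ≅ 0
Ȟ^2 = (27 − 12) − 15 = 0, so Ȟ^2 ≅ 0

Ȟ^0 = Z^3, Ȟ^1 = 0, Ȟ^2 = 0


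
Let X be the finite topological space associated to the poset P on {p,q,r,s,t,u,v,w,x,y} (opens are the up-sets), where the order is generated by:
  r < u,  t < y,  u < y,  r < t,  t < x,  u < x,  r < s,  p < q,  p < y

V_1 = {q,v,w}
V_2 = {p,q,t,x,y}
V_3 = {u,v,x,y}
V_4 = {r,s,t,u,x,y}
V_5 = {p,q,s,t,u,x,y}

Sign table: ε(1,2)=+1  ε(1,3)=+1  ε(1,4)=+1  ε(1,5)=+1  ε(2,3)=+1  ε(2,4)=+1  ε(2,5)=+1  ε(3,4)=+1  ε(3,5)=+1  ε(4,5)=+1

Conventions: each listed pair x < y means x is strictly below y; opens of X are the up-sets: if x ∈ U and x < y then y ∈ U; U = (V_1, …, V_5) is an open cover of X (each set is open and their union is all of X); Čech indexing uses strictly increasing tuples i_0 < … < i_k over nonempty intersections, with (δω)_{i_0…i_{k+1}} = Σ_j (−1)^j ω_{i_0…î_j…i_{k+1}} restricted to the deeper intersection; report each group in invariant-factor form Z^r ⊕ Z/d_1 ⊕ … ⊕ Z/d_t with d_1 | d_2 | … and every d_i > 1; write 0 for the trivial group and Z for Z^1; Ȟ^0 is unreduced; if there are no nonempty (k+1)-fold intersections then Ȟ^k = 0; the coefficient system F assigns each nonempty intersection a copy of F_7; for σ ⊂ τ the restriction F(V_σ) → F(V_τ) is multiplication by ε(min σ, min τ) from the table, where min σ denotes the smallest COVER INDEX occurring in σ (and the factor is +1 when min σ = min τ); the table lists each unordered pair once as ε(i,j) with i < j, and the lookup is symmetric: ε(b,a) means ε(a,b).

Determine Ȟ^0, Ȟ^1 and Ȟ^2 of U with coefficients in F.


nerve of the cover:
  V12={q} V13={v} V15={q} V23={x,y} V24={t,x,y} V25={p,q,t,x,y} V34={u,x,y} V35={u,x,y} V45={s,t,u,x,y}
  V125={q} V234={x,y} V235={x,y} V245={t,x,y} V345={u,x,y}
  V2345={x,y}
C dims 5,9,5,1; δ0: rk_F7 4; δ1: rk_F7 4; δ2: rk_F7 1
Ȟ^0 = (5 − 4) − 0 = 1, so Ȟ^0 ≅ Z/7
Ȟ^1 = (9 − 4) − 4 = 1, so Ȟ^1 ≅ Z/7
Ȟ^2 = (5 − 1) − 4 = 0, so Ȟ^2 ≅ 0

Ȟ^0 = Z/7, Ȟ^1 = Z/7 and Ȟ^2 = 0


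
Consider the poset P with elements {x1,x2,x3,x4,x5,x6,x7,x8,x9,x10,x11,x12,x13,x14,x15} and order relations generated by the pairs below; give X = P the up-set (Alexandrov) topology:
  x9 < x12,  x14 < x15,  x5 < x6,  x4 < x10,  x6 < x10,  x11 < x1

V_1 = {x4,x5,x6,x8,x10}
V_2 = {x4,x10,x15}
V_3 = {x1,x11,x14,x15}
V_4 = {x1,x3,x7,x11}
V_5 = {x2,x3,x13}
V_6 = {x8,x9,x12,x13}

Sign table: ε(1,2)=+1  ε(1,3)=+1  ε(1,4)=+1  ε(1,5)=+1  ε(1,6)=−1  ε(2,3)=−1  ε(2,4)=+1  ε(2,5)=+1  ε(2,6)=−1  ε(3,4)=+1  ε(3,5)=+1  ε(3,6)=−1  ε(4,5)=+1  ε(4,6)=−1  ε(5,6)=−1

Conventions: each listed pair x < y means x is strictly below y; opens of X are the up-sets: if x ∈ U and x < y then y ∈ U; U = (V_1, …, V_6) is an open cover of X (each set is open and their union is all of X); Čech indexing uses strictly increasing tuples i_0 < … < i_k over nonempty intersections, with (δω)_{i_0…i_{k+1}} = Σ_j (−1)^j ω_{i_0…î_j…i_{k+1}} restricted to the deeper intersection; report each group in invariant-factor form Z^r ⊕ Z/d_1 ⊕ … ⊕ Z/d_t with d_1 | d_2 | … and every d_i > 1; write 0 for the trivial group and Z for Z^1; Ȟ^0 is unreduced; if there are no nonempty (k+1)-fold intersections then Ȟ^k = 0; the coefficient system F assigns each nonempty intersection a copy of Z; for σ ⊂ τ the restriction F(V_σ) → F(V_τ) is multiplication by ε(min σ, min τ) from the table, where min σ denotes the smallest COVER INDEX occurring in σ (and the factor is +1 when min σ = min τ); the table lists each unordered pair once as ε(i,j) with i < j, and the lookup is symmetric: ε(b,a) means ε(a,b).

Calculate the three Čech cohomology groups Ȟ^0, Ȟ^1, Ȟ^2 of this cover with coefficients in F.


Ȟ^0 = 0, Ȟ^1 = Z/2 and Ȟ^2 = 0

nerve simplices:
  V12={x4,x10} V16={x8} V23={x15} V34={x1,x11} V45={x3} V56={x13}
C dims 6,6; δ0: rk 6, SNF 1^5·2
degree 0: 6−6−0 = 0 → Ȟ^0 ≅ 0
degree 1: 6−0−6 = 0 plus torsion [2] → Ȟ^1 ≅ Z/2
degree 2: 0−0−0 = 0 → Ȟ^2 ≅ 0


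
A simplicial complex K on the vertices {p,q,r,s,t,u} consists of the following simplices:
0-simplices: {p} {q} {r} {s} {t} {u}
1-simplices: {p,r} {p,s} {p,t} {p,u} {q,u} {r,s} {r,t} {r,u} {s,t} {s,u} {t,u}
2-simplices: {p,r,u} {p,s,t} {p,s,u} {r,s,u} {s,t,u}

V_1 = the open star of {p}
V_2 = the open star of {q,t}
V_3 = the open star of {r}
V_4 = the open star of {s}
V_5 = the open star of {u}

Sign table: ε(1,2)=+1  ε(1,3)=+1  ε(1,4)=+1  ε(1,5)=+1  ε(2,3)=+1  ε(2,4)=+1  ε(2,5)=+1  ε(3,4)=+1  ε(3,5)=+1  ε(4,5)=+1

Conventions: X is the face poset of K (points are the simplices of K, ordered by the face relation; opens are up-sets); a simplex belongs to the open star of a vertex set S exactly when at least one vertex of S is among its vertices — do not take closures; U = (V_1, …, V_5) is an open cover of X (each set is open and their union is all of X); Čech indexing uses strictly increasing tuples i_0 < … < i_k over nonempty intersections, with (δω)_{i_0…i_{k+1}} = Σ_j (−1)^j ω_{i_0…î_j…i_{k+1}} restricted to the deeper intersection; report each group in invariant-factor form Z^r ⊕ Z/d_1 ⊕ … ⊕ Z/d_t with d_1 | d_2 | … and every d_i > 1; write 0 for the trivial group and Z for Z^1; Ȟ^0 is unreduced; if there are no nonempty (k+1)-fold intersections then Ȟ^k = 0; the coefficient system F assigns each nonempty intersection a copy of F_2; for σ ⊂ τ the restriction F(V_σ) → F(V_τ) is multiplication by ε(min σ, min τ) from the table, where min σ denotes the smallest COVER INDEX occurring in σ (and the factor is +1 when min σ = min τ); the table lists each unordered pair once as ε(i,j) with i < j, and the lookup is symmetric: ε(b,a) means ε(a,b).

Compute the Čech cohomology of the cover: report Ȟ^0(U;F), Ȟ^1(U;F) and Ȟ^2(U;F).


Ȟ^0(U;F) ≅ Z/2; Ȟ^1(U;F) ≅ Z/2; Ȟ^2(U;F) ≅ 0

nerve simplices:
  V1={{p},{p,r},{p,s},{p,t},{p,u},{p,r,u},{p,s,t},{p,s,u}} V2={{q},{t},{p,t},{q,u},{r,t},{s,t},{t,u},{p,s,t},{s,t,u}} V3={{r},{p,r},{r,s},{r,t},{r,u},{p,r,u},{r,s,u}} V4={{s},{p,s},{r,s},{s,t},{s,u},{p,s,t},{p,s,u},{r,s,u},{s,t,u}} V5={{u},{p,u},{q,u},{r,u},{s,u},{t,u},{p,r,u},{p,s,u},{r,s,u},{s,t,u}}
  V12={{p,t},{p,s,t}} V13={{p,r},{p,r,u}} V14={{p,s},{p,s,t},{p,s,u}} V15={{p,u},{p,r,u},{p,s,u}} V23={{r,t}} V24={{s,t},{p,s,t},{s,t,u}} V25={{q,u},{t,u},{s,t,u}} V34={{r,s},{r,s,u}} V35={{r,u},{p,r,u},{r,s,u}} V45={{s,u},{p,s,u},{r,s,u},{s,t,u}}
  V124={{p,s,t}} V135={{p,r,u}} V145={{p,s,u}} V245={{s,t,u}} V345={{r,s,u}}
C dims 5,10,5; δ0: rk_F2 4; δ1: rk_F2 5
degree 0: 5−4−0 = 1 → Ȟ^0 ≅ Z/2
degree 1: 10−5−4 = 1 → Ȟ^1 ≅ Z/2
degree 2: 5−0−5 = 0 → Ȟ^2 ≅ 0


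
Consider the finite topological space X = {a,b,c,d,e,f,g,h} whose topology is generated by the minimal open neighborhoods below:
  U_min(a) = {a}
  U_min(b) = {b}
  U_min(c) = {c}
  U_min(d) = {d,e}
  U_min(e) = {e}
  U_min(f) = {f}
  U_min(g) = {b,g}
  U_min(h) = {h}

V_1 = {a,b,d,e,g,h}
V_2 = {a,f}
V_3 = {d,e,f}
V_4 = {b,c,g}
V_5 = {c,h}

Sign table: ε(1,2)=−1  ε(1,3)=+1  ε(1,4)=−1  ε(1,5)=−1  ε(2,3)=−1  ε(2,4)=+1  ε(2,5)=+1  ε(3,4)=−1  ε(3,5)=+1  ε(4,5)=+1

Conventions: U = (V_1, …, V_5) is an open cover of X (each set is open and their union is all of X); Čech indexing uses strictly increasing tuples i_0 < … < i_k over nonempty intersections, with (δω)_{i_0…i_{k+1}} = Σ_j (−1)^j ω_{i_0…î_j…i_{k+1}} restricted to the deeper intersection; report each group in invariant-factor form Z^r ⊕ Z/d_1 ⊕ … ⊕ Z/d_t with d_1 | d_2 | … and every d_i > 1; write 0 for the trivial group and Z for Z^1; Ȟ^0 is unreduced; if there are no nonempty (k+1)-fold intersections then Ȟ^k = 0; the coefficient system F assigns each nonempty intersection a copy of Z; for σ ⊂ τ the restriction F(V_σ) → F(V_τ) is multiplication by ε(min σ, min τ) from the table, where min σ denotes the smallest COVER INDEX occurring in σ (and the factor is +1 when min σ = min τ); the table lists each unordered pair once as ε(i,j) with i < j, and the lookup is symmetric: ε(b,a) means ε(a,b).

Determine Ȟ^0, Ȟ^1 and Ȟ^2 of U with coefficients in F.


intersection data:
  V12={a} V13={d,e} V14={b,g} V15={h} V23={f} V45={c}
C dims 5,6; δ0: rk 4, SNF 1^4
Ȟ^0 = (5 − 4) − 0 = 1, so Ȟ^0 ≅ Z
Ȟ^1 = (6 − 0) − 4 = 2, so Ȟ^1 ≅ Z^2
Ȟ^2 = (0 − 0) − 0 = 0, so Ȟ^2 ≅ 0

Ȟ^0 ≅ Z,  Ȟ^1 ≅ Z^2,  Ȟ^2 ≅ 0


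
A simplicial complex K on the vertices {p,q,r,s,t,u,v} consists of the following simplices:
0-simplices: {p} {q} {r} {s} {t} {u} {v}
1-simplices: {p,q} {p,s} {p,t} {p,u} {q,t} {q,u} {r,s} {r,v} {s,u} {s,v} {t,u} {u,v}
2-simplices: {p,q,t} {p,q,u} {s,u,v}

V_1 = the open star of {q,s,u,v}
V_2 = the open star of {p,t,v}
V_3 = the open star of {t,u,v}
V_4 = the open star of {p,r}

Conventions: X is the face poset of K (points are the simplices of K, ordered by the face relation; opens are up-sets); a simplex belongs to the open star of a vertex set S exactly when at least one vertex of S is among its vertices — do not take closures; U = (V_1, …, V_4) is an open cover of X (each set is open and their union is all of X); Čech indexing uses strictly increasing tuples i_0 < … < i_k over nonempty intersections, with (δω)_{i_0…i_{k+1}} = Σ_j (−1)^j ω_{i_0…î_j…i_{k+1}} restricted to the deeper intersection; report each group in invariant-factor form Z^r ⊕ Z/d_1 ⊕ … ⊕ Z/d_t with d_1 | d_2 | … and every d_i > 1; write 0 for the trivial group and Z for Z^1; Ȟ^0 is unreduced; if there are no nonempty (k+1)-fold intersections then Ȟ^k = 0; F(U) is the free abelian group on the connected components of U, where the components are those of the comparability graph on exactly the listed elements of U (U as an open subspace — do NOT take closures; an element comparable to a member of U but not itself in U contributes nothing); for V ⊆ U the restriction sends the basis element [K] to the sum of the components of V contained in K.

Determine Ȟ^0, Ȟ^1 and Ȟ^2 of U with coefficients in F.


Ȟ^0 = Z; Ȟ^1 = Z^3; Ȟ^2 = 0

nonempty intersections:
  V1={{q},{s},{u},{v},{p,q},{p,s},{p,u},{q,t},{q,u},{r,s},{r,v},{s,u},{s,v},{t,u},{u,v},{p,q,t},{p,q,u},{s,u,v}} V2={{p},{t},{v},{p,q},{p,s},{p,t},{p,u},{q,t},{r,v},{s,v},{t,u},{u,v},{p,q,t},{p,q,u},{s,u,v}} V3={{t},{u},{v},{p,t},{p,u},{q,t},{q,u},{r,v},{s,u},{s,v},{t,u},{u,v},{p,q,t},{p,q,u},{s,u,v}} V4={{p},{r},{p,q},{p,s},{p,t},{p,u},{r,s},{r,v},{p,q,t},{p,q,u}}
  V12={{v},{p,q},{p,s},{p,u},{q,t},{r,v},{s,v},{t,u},{u,v},{p,q,t},{p,q,u},{s,u,v}} V13={{u},{v},{p,u},{q,t},{q,u},{r,v},{s,u},{s,v},{t,u},{u,v},{p,q,t},{p,q,u},{s,u,v}} V14={{p,q},{p,s},{p,u},{r,s},{r,v},{p,q,t},{p,q,u}} V23={{t},{v},{p,t},{p,u},{q,t},{r,v},{s,v},{t,u},{u,v},{p,q,t},{p,q,u},{s,u,v}} V24={{p},{p,q},{p,s},{p,t},{p,u},{r,v},{p,q,t},{p,q,u}} V34={{p,t},{p,u},{r,v},{p,q,t},{p,q,u}}
  V123={{v},{p,u},{q,t},{r,v},{s,v},{t,u},{u,v},{p,q,t},{p,q,u},{s,u,v}} V124={{p,q},{p,s},{p,u},{r,v},{p,q,t},{p,q,u}} V134={{p,u},{r,v},{p,q,t},{p,q,u}} V234={{p,t},{p,u},{r,v},{p,q,t},{p,q,u}}
  V1234={{p,u},{r,v},{p,q,t},{p,q,u}}
components per intersection:
  V1: {{q},{s},{u},{v},{p,q},{p,s},{p,u},{q,t},{q,u},{r,s},{r,v},{s,u},{s,v},{t,u},{u,v},{p,q,t},{p,q,u},{s,u,v}}
  V2: {{p},{t},{p,q},{p,s},{p,t},{p,u},{q,t},{t,u},{p,q,t},{p,q,u}} {{v},{r,v},{s,v},{u,v},{s,u,v}}
  V3: {{t},{u},{v},{p,t},{p,u},{q,t},{q,u},{r,v},{s,u},{s,v},{t,u},{u,v},{p,q,t},{p,q,u},{s,u,v}}
  V4: {{p},{p,q},{p,s},{p,t},{p,u},{p,q,t},{p,q,u}} {{r},{r,s},{r,v}}
  V12: {{v},{r,v},{s,v},{u,v},{s,u,v}} {{p,q},{p,u},{q,t},{p,q,t},{p,q,u}} {{p,s}} {{t,u}}
  V13: {{u},{v},{p,u},{q,u},{r,v},{s,u},{s,v},{t,u},{u,v},{p,q,u},{s,u,v}} {{q,t},{p,q,t}}
  V14: {{p,q},{p,u},{p,q,t},{p,q,u}} {{p,s}} {{r,s}} {{r,v}}
  V23: {{t},{p,t},{q,t},{t,u},{p,q,t}} {{v},{r,v},{s,v},{u,v},{s,u,v}} {{p,u},{p,q,u}}
  V24: {{p},{p,q},{p,s},{p,t},{p,u},{p,q,t},{p,q,u}} {{r,v}}
  V34: {{p,t},{p,q,t}} {{p,u},{p,q,u}} {{r,v}}
  V123: {{v},{r,v},{s,v},{u,v},{s,u,v}} {{p,u},{p,q,u}} {{q,t},{p,q,t}} {{t,u}}
  V124: {{p,q},{p,u},{p,q,t},{p,q,u}} {{p,s}} {{r,v}}
  V134: {{p,u},{p,q,u}} {{r,v}} {{p,q,t}}
  V234: {{p,t},{p,q,t}} {{p,u},{p,q,u}} {{r,v}}
  V1234: {{p,u},{p,q,u}} {{r,v}} {{p,q,t}}
C dims 6,18,13,3; δ0: rk 5, SNF 1^5; δ1: rk 10, SNF 1^10; δ2: rk 3, SNF 1^3
Ȟ^0: (6−5)−0=1 ⇒ Z
Ȟ^1: (18−10)−5=3 ⇒ Z^3
Ȟ^2: (13−3)−10=0 ⇒ 0


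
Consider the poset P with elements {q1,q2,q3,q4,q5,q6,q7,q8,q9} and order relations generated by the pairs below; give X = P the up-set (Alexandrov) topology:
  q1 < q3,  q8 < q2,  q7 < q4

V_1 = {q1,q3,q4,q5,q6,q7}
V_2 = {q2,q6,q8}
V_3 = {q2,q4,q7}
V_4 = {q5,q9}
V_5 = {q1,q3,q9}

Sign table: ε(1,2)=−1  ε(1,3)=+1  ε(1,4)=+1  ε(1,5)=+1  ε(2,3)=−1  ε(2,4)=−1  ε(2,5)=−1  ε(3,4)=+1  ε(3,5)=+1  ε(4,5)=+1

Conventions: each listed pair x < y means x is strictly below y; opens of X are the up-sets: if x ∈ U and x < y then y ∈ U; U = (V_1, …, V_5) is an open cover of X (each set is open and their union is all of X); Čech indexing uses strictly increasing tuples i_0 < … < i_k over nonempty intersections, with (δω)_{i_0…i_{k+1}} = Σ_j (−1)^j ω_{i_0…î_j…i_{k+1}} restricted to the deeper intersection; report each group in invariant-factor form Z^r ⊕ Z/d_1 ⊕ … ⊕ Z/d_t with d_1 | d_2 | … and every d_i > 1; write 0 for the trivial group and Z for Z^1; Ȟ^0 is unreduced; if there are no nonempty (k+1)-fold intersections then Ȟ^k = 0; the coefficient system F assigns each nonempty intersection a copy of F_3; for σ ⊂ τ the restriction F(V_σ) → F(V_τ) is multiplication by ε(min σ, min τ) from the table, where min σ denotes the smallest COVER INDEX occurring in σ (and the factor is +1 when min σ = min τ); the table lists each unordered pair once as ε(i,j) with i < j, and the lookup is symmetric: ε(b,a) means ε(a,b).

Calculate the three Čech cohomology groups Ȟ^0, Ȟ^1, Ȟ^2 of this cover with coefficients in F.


Ȟ^0 = Z/3,  Ȟ^1 = Z/3 ⊕ Z/3,  Ȟ^2 = 0

nerve of the cover:
  V12={q6} V13={q4,q7} V14={q5} V15={q1,q3} V23={q2} V45={q9}
C dims 5,6; δ0: rk_F3 4
Ȟ^0 = (5 − 4) − 0 = 1, so Ȟ^0 ≅ Z/3
Ȟ^1 = (6 − 0) − 4 = 2, so Ȟ^1 ≅ Z/3 ⊕ Z/3
Ȟ^2 = (0 − 0) − 0 = 0, so Ȟ^2 ≅ 0


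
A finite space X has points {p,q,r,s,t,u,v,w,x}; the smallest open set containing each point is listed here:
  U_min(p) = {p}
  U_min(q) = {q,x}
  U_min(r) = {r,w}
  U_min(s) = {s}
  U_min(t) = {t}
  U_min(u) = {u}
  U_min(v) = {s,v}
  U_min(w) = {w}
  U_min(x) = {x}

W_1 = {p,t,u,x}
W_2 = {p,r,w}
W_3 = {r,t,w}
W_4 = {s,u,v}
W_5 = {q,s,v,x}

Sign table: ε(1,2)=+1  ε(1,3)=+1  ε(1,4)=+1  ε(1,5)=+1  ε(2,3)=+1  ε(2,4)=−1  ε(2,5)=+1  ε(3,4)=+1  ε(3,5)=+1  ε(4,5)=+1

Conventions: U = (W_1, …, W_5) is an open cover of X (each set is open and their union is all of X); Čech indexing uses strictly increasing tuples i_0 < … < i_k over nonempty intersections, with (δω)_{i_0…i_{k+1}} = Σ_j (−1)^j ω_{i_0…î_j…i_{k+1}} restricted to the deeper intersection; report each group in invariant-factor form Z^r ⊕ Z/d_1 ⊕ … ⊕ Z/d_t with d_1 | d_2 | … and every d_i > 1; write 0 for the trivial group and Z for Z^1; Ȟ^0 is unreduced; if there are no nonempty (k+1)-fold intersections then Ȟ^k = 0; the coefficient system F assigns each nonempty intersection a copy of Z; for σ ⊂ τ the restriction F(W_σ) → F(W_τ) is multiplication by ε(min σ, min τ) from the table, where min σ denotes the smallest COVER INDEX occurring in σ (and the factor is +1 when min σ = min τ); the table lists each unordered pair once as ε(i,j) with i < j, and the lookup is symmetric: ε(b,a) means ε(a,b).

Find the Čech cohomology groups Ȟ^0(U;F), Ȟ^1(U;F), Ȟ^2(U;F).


Ȟ^0(U;F) ≅ Z, Ȟ^1(U;F) ≅ Z^2, Ȟ^2(U;F) ≅ 0

nonempty intersections:
  W12={p} W13={t} W14={u} W15={x} W23={r,w} W45={s,v}
C dims 5,6; δ0: rk 4, SNF 1^4
Ȟ^0: (5−4)−0=1 ⇒ Z
Ȟ^1: (6−0)−4=2 ⇒ Z^2
Ȟ^2: (0−0)−0=0 ⇒ 0


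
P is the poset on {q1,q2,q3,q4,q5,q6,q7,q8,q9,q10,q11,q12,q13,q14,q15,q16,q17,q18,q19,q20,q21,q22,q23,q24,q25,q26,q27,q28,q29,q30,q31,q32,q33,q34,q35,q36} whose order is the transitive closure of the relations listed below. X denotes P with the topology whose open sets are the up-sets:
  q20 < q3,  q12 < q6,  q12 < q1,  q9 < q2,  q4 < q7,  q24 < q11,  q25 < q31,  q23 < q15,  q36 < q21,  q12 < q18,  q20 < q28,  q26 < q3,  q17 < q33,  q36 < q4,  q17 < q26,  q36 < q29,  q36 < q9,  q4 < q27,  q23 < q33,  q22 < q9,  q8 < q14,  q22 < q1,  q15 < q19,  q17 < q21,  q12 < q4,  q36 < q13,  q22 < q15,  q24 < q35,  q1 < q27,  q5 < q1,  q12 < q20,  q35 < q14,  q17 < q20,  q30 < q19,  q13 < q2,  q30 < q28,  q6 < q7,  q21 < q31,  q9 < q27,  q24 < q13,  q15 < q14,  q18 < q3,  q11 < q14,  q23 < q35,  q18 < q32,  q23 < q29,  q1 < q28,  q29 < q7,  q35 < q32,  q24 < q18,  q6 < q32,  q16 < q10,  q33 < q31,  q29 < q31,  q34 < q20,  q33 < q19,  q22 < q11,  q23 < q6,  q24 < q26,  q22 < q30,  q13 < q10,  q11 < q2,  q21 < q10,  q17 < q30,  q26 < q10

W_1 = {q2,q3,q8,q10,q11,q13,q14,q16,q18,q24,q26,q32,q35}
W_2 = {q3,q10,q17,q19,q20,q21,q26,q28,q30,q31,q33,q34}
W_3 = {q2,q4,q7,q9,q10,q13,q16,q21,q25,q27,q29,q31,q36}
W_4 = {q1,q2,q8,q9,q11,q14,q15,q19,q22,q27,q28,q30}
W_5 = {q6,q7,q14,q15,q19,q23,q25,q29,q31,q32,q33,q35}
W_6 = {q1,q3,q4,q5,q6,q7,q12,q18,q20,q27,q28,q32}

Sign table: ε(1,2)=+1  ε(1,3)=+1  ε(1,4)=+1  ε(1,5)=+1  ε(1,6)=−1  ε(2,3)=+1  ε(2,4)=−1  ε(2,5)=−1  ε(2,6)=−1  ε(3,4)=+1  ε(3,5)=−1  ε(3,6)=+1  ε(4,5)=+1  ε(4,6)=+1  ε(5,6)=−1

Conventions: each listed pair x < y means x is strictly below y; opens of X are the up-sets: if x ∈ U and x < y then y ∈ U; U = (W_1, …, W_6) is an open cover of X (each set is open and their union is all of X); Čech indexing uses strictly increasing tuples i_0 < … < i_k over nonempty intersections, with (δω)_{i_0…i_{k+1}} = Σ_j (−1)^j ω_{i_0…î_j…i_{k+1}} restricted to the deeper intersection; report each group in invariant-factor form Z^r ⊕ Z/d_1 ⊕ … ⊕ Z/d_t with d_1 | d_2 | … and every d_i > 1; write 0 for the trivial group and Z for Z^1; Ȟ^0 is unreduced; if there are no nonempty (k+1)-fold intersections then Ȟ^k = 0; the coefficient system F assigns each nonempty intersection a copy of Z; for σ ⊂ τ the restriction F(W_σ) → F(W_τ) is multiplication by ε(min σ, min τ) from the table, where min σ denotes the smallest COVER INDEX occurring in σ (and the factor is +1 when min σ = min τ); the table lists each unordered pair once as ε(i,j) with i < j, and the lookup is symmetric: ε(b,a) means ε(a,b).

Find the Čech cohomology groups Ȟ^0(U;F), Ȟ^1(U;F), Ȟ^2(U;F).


Ȟ^0(U;F) ≅ 0, Ȟ^1(U;F) ≅ Z/2, Ȟ^2(U;F) ≅ Z

nonempty overlaps:
  W12={q3,q10,q26} W13={q2,q10,q13,q16} W14={q2,q8,q11,q14} W15={q14,q32,q35} W16={q3,q18,q32} W23={q10,q21,q31} W24={q19,q28,q30} W25={q19,q31,q33} W26={q3,q20,q28} W34={q2,q9,q27} W35={q7,q25,q29,q31} W36={q4,q7,q27} W45={q14,q15,q19} W46={q1,q27,q28} W56={q6,q7,q32}
  W123={q10} W126={q3} W134={q2} W145={q14} W156={q32} W235={q31} W245={q19} W246={q28} W346={q27} W356={q7}
C dims 6,15,10; δ0: rk 6, SNF 1^5·2; δ1: rk 9, SNF 1^9
degree 0: 6−6−0 = 0 → Ȟ^0 ≅ 0
degree 1: 15−9−6 = 0 plus torsion [2] → Ȟ^1 ≅ Z/2
degree 2: 10−0−9 = 1 → Ȟ^2 ≅ Z
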